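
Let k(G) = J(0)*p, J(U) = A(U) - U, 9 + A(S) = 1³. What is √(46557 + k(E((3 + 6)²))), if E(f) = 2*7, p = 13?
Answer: √46453 ≈ 215.53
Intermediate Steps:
A(S) = -8 (A(S) = -9 + 1³ = -9 + 1 = -8)
J(U) = -8 - U
E(f) = 14
k(G) = -104 (k(G) = (-8 - 1*0)*13 = (-8 + 0)*13 = -8*13 = -104)
√(46557 + k(E((3 + 6)²))) = √(46557 - 104) = √46453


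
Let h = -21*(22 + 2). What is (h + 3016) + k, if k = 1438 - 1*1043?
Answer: 2907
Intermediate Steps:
k = 395 (k = 1438 - 1043 = 395)
h = -504 (h = -21*24 = -504)
(h + 3016) + k = (-504 + 3016) + 395 = 2512 + 395 = 2907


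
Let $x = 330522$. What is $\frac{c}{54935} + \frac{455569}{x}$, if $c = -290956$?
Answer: $- \frac{71140676017}{18157226070} \approx -3.918$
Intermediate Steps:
$\frac{c}{54935} + \frac{455569}{x} = - \frac{290956}{54935} + \frac{455569}{330522} = - \frac{71140676017}{18157226070}$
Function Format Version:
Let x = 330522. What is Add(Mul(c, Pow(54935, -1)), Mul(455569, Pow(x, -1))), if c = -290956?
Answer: Rational(-71140676017, 18157226070) ≈ -3.9180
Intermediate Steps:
Add(Mul(c, Pow(54935, -1)), Mul(455569, Pow(x, -1))) = Add(Mul(-290956, Pow(54935, -1)), Mul(455569, Pow(330522, -1))) = Add(Mul(-290956, Rational(1, 54935)), Mul(455569, Rational(1, 330522))) = Add(Rational(-290956, 54935), Rational(455569, 330522)) = Rational(-71140676017, 18157226070)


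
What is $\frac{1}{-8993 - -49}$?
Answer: $- \frac{1}{8944} \approx -0.00011181$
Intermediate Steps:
$\frac{1}{-8993 - -49} = \frac{1}{-8993 + 49} = \frac{1}{-8944} = - \frac{1}{8944}$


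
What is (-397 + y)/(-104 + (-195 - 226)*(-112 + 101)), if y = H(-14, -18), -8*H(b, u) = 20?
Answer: -799/9054 ≈ -0.088248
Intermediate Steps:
H(b, u) = -5/2 (H(b, u) = -1/8*20 = -5/2)
y = -5/2 ≈ -2.5000
(-397 + y)/(-104 + (-195 - 226)*(-112 + 101)) = (-397 - 5/2)/(-104 + (-195 - 226)*(-112 + 101)) = -799/(2*(-104 - 421*(-11))) = -799/(2*(-104 + 4631)) = -799/2/4527 = -799/2*1/4527 = -799/9054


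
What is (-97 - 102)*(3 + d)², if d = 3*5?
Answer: -64476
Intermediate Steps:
d = 15
(-97 - 102)*(3 + d)² = (-97 - 102)*(3 + 15)² = -199*18² = -199*324 = -64476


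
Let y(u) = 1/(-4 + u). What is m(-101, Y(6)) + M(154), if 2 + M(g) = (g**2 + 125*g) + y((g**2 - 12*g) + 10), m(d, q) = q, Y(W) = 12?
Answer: 940057025/21874 ≈ 42976.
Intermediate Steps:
M(g) = -2 + g**2 + 1/(6 + g**2 - 12*g) + 125*g (M(g) = -2 + ((g**2 + 125*g) + 1/(-4 + ((g**2 - 12*g) + 10))) = -2 + ((g**2 + 125*g) + 1/(-4 + (10 + g**2 - 12*g))) = -2 + ((g**2 + 125*g) + 1/(6 + g**2 - 12*g)) = -2 + (g**2 + 1/(6 + g**2 - 12*g) + 125*g) = -2 + g**2 + 1/(6 + g**2 - 12*g) + 125*g)
m(-101, Y(6)) + M(154) = 12 + (1 + (-2 + 154**2 + 125*154)*(6 + 154**2 - 12*154))/(6 + 154**2 - 12*154) = 12 + (1 + (-2 + 23716 + 19250)*(6 + 23716 - 1848))/(6 + 23716 - 1848) = 12 + (1 + 42964*21874)/21874 = 12 + (1 + 939794536)/21874 = 12 + (1/21874)*939794537 = 12 + 939794537/21874 = 940057025/21874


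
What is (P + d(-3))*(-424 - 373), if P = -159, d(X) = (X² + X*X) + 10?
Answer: 104407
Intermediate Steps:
d(X) = 10 + 2*X² (d(X) = (X² + X²) + 10 = 2*X² + 10 = 10 + 2*X²)
(P + d(-3))*(-424 - 373) = (-159 + (10 + 2*(-3)²))*(-424 - 373) = (-159 + (10 + 2*9))*(-797) = (-159 + (10 + 18))*(-797) = (-159 + 28)*(-797) = -131*(-797) = 104407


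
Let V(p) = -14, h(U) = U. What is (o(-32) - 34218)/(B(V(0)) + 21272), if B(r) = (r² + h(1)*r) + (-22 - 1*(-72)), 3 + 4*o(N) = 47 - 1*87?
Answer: -136915/86016 ≈ -1.5917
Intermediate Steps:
o(N) = -43/4 (o(N) = -¾ + (47 - 1*87)/4 = -¾ + (47 - 87)/4 = -¾ + (¼)*(-40) = -¾ - 10 = -43/4)
B(r) = 50 + r + r² (B(r) = (r² + 1*r) + (-22 - 1*(-72)) = (r² + r) + (-22 + 72) = (r + r²) + 50 = 50 + r + r²)
(o(-32) - 34218)/(B(V(0)) + 21272) = (-43/4 - 34218)/((50 - 14 + (-14)²) + 21272) = -136915/(4*((50 - 14 + 196) + 21272)) = -136915/(4*(232 + 21272)) = -136915/4/21504 = -136915/4*1/21504 = -136915/86016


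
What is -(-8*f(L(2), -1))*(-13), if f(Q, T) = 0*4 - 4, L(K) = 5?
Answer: 416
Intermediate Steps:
f(Q, T) = -4 (f(Q, T) = 0 - 4 = -4)
-(-8*f(L(2), -1))*(-13) = -(-8*(-4))*(-13) = -32*(-13) = -1*(-416) = 416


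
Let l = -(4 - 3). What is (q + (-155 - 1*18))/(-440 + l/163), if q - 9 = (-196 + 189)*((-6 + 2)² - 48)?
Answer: -3260/23907 ≈ -0.13636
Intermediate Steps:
l = -1 (l = -1*1 = -1)
q = 233 (q = 9 + (-196 + 189)*((-6 + 2)² - 48) = 9 - 7*((-4)² - 48) = 9 - 7*(16 - 48) = 9 - 7*(-32) = 9 + 224 = 233)
(q + (-155 - 1*18))/(-440 + l/163) = (233 + (-155 - 1*18))/(-440 - 1/163) = (233 + (-155 - 18))/(-440 - 1*1/163) = (233 - 173)/(-440 - 1/163) = 60/(-71721/163) = 60*(-163/71721) = -3260/23907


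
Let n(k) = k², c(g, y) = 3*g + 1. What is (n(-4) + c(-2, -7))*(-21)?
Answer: -231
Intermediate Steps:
c(g, y) = 1 + 3*g
(n(-4) + c(-2, -7))*(-21) = ((-4)² + (1 + 3*(-2)))*(-21) = (16 + (1 - 6))*(-21) = (16 - 5)*(-21) = 11*(-21) = -231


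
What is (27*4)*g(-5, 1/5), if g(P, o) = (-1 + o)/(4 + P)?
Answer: 432/5 ≈ 86.400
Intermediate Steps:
g(P, o) = (-1 + o)/(4 + P)
(27*4)*g(-5, 1/5) = (27*4)*((-1 + 1/5)/(4 - 5)) = 108*((-1 + ⅕)/(-1)) = 108*(-1*(-⅘)) = 108*(⅘) = 432/5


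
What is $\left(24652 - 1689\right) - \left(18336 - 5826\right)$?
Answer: $10453$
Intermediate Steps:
$\left(24652 - 1689\right) - \left(18336 - 5826\right) = 22963 - 12510 = 10453$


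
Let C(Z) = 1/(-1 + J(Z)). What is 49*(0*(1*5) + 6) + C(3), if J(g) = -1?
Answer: 587/2 ≈ 293.50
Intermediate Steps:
C(Z) = -½ (C(Z) = 1/(-1 - 1) = 1/(-2) = -½)
49*(0*(1*5) + 6) + C(3) = 49*(0*(1*5) + 6) - ½ = 49*(0*5 + 6) - ½ = 49*(0 + 6) - ½ = 49*6 - ½ = 294 - ½ = 587/2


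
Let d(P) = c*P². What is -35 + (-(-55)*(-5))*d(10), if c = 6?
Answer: -165035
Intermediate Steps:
d(P) = 6*P²
-35 + (-(-55)*(-5))*d(10) = -35 + (-(-55)*(-5))*(6*10²) = -35 + (-11*25)*(6*100) = -35 - 275*600 = -35 - 165000 = -165035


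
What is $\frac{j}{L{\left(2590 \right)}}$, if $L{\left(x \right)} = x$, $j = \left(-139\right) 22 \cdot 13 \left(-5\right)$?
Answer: $\frac{19877}{259} \approx 76.745$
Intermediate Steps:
$j = 198770$ ($j = \left(-3058\right) \left(-65\right) = 198770$)
$\frac{j}{L{\left(2590 \right)}} = \frac{198770}{2590} = 198770 \cdot \frac{1}{2590} = \frac{19877}{259}$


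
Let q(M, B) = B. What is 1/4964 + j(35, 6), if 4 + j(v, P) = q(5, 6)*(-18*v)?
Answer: -18783775/4964 ≈ -3784.0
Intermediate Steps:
j(v, P) = -4 - 108*v (j(v, P) = -4 + 6*(-18*v) = -4 - 108*v)
1/4964 + j(35, 6) = 1/4964 + (-4 - 108*35) = 1/4964 + (-4 - 3780) = 1/4964 - 3784 = -18783775/4964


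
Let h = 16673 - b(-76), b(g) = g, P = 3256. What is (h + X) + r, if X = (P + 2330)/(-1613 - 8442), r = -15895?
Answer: 8581384/10055 ≈ 853.44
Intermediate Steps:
h = 16749 (h = 16673 - 1*(-76) = 16673 + 76 = 16749)
X = -5586/10055 (X = (3256 + 2330)/(-1613 - 8442) = 5586/(-10055) = 5586*(-1/10055) = -5586/10055 ≈ -0.55554)
(h + X) + r = (16749 - 5586/10055) - 15895 = 168405609/10055 - 15895 = 8581384/10055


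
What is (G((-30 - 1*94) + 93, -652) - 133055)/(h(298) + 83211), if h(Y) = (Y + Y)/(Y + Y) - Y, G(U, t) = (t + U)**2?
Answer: 166717/41457 ≈ 4.0214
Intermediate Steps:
G(U, t) = (U + t)**2
h(Y) = 1 - Y (h(Y) = (2*Y)/((2*Y)) - Y = (2*Y)*(1/(2*Y)) - Y = 1 - Y)
(G((-30 - 1*94) + 93, -652) - 133055)/(h(298) + 83211) = ((((-30 - 1*94) + 93) - 652)**2 - 133055)/((1 - 1*298) + 83211) = ((((-30 - 94) + 93) - 652)**2 - 133055)/((1 - 298) + 83211) = (((-124 + 93) - 652)**2 - 133055)/(-297 + 83211) = ((-31 - 652)**2 - 133055)/82914 = ((-683)**2 - 133055)*(1/82914) = (466489 - 133055)*(1/82914) = 333434*(1/82914) = 166717/41457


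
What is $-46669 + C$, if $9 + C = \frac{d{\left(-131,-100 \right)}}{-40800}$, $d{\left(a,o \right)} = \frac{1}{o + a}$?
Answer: $- \frac{439930814399}{9424800} \approx -46678.0$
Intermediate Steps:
$d{\left(a,o \right)} = \frac{1}{a + o}$
$C = - \frac{84823199}{9424800}$ ($C = -9 + \frac{1}{\left(-131 - 100\right) \left(-40800\right)} = -9 + \frac{1}{-231} \left(- \frac{1}{40800}\right) = -9 - - \frac{1}{9424800} = -9 + \frac{1}{9424800} = - \frac{84823199}{9424800} \approx -9.0$)
$-46669 + C = -46669 - \frac{84823199}{9424800} = - \frac{439930814399}{9424800}$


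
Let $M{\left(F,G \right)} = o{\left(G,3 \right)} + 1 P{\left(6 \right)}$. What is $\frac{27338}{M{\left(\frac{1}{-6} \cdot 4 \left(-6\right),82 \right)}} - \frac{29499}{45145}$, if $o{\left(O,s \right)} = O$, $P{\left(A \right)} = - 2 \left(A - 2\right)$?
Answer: $\frac{615995542}{1670365} \approx 368.78$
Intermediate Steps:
$P{\left(A \right)} = 4 - 2 A$ ($P{\left(A \right)} = - 2 \left(-2 + A\right) = 4 - 2 A$)
$M{\left(F,G \right)} = -8 + G$ ($M{\left(F,G \right)} = G + 1 \left(4 - 12\right) = G + 1 \left(-8\right) = G - 8 = -8 + G$)
$\frac{27338}{M{\left(\frac{1}{-6} \cdot 4 \left(-6\right),82 \right)}} - \frac{29499}{45145} = \frac{27338}{-8 + 82} - \frac{29499}{45145} = \frac{27338}{74} - \frac{29499}{45145} = 27338 \cdot \frac{1}{74} - \frac{29499}{45145} = \frac{13669}{37} - \frac{29499}{45145} = \frac{615995542}{1670365}$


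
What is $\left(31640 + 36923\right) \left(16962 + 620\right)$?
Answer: $1205474666$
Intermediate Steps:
$\left(31640 + 36923\right) \left(16962 + 620\right) = 68563 \cdot 17582 = 1205474666$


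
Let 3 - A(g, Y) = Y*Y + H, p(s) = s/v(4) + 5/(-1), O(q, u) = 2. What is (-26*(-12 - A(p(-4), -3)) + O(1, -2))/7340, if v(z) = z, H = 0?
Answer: 79/3670 ≈ 0.021526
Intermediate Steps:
p(s) = -5 + s/4 (p(s) = s/4 + 5/(-1) = s*(¼) + 5*(-1) = s/4 - 5 = -5 + s/4)
A(g, Y) = 3 - Y² (A(g, Y) = 3 - (Y*Y + 0) = 3 - (Y² + 0) = 3 - Y²)
(-26*(-12 - A(p(-4), -3)) + O(1, -2))/7340 = (-26*(-12 - (3 - 1*(-3)²)) + 2)/7340 = (-26*(-12 - (3 - 1*9)) + 2)*(1/7340) = (-26*(-12 - (3 - 9)) + 2)*(1/7340) = (-26*(-12 - 1*(-6)) + 2)*(1/7340) = (-26*(-12 + 6) + 2)*(1/7340) = (-26*(-6) + 2)*(1/7340) = (156 + 2)*(1/7340) = 158*(1/7340) = 79/3670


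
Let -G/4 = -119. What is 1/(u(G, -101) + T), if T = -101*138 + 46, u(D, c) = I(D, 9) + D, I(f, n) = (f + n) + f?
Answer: -1/12455 ≈ -8.0289e-5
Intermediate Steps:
G = 476 (G = -4*(-119) = 476)
I(f, n) = n + 2*f
u(D, c) = 9 + 3*D (u(D, c) = (9 + 2*D) + D = 9 + 3*D)
T = -13892 (T = -13938 + 46 = -13892)
1/(u(G, -101) + T) = 1/((9 + 3*476) - 13892) = 1/((9 + 1428) - 13892) = 1/(1437 - 13892) = 1/(-12455) = -1/12455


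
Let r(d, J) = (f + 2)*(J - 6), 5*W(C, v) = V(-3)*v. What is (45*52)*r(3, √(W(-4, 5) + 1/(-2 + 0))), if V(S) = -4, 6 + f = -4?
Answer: 112320 - 28080*I*√2 ≈ 1.1232e+5 - 39711.0*I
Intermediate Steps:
f = -10 (f = -6 - 4 = -10)
W(C, v) = -4*v/5 (W(C, v) = (-4*v)/5 = -4*v/5)
r(d, J) = 48 - 8*J (r(d, J) = (-10 + 2)*(J - 6) = -8*(-6 + J) = 48 - 8*J)
(45*52)*r(3, √(W(-4, 5) + 1/(-2 + 0))) = (45*52)*(48 - 8*√(-⅘*5 + 1/(-2 + 0))) = 2340*(48 - 8*√(-4 + 1/(-2))) = 2340*(48 - 8*√(-4 - ½)) = 2340*(48 - 12*I*√2) = 112320 - 28080*I*√2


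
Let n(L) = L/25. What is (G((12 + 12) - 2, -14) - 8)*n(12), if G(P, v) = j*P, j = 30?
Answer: 7824/25 ≈ 312.96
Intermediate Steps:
n(L) = L/25 (n(L) = L*(1/25) = L/25)
G(P, v) = 30*P
(G((12 + 12) - 2, -14) - 8)*n(12) = (30*((12 + 12) - 2) - 8)*((1/25)*12) = (30*(24 - 2) - 8)*(12/25) = (30*22 - 8)*(12/25) = (660 - 8)*(12/25) = 652*(12/25) = 7824/25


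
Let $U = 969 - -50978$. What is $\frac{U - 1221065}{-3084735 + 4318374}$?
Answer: $- \frac{129902}{137071} \approx -0.9477$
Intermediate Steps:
$U = 51947$ ($U = 969 + 50978 = 51947$)
$\frac{U - 1221065}{-3084735 + 4318374} = \frac{51947 - 1221065}{-3084735 + 4318374} = - \frac{1169118}{1233639} = \left(-1169118\right) \frac{1}{1233639} = - \frac{129902}{137071}$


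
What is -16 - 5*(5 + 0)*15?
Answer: -391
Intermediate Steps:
-16 - 5*(5 + 0)*15 = -16 - 5*5*15 = -16 - 25*15 = -16 - 375 = -391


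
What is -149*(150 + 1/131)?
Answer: -2927999/131 ≈ -22351.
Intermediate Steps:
-149*(150 + 1/131) = -149*19651/131 = -2927999/131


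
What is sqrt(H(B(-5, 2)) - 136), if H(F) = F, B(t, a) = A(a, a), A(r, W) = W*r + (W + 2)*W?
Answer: 2*I*sqrt(31) ≈ 11.136*I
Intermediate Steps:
A(r, W) = W*r + W*(2 + W) (A(r, W) = W*r + (2 + W)*W = W*r + W*(2 + W))
B(t, a) = a*(2 + 2*a) (B(t, a) = a*(2 + a + a) = a*(2 + 2*a))
sqrt(H(B(-5, 2)) - 136) = sqrt(2*2*(1 + 2) - 136) = sqrt(2*2*3 - 136) = sqrt(12 - 136) = sqrt(-124) = 2*I*sqrt(31)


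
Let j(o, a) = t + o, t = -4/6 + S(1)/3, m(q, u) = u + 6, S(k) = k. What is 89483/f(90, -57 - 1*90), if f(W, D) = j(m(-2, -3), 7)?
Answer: 268449/8 ≈ 33556.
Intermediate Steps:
m(q, u) = 6 + u
t = -⅓ (t = -4/6 + 1/3 = -4*⅙ + 1*(⅓) = -⅔ + ⅓ = -⅓ ≈ -0.33333)
j(o, a) = -⅓ + o
f(W, D) = 8/3 (f(W, D) = -⅓ + (6 - 3) = -⅓ + 3 = 8/3)
89483/f(90, -57 - 1*90) = 89483/(8/3) = 89483*(3/8) = 268449/8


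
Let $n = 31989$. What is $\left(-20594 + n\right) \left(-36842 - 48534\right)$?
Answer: $-972859520$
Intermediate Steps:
$\left(-20594 + n\right) \left(-36842 - 48534\right) = \left(-20594 + 31989\right) \left(-36842 - 48534\right) = 11395 \left(-85376\right) = -972859520$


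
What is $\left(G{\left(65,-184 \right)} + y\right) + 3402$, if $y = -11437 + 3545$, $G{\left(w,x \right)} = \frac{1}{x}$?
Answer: $- \frac{826161}{184} \approx -4490.0$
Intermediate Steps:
$y = -7892$
$\left(G{\left(65,-184 \right)} + y\right) + 3402 = \left(\frac{1}{-184} - 7892\right) + 3402 = \left(- \frac{1}{184} - 7892\right) + 3402 = - \frac{1452129}{184} + 3402 = - \frac{826161}{184}$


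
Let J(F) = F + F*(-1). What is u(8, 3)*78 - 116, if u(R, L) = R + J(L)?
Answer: 508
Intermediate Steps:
J(F) = 0 (J(F) = F - F = 0)
u(R, L) = R (u(R, L) = R + 0 = R)
u(8, 3)*78 - 116 = 8*78 - 116 = 624 - 116 = 508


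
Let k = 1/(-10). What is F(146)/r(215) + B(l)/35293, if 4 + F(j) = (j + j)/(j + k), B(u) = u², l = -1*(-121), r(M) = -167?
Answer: 3670237961/8599245329 ≈ 0.42681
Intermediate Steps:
l = 121
k = -⅒ ≈ -0.10000
F(j) = -4 + 2*j/(-⅒ + j) (F(j) = -4 + (j + j)/(j - ⅒) = -4 + (2*j)/(-⅒ + j) = -4 + 2*j/(-⅒ + j))
F(146)/r(215) + B(l)/35293 = (4*(1 - 5*146)/(-1 + 10*146))/(-167) + 121²/35293 = (4*(1 - 730)/(-1 + 1460))*(-1/167) + 14641*(1/35293) = (4*(-729)/1459)*(-1/167) + 14641/35293 = (4*(1/1459)*(-729))*(-1/167) + 14641/35293 = -2916/1459*(-1/167) + 14641/35293 = 2916/243653 + 14641/35293 = 3670237961/8599245329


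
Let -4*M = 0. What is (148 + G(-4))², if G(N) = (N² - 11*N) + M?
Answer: 43264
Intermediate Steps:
M = 0 (M = -¼*0 = 0)
G(N) = N² - 11*N (G(N) = (N² - 11*N) + 0 = N² - 11*N)
(148 + G(-4))² = (148 - 4*(-11 - 4))² = (148 - 4*(-15))² = (148 + 60)² = 208² = 43264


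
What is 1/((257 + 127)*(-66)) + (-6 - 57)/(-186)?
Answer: 266081/785664 ≈ 0.33867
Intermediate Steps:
1/((257 + 127)*(-66)) + (-6 - 57)/(-186) = -1/66/384 - 63*(-1/186) = (1/384)*(-1/66) + 21/62 = -1/25344 + 21/62 = 266081/785664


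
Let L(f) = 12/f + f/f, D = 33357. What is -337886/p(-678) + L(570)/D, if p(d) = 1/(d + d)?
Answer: 1451912610563737/3168915 ≈ 4.5817e+8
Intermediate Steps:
p(d) = 1/(2*d)
L(f) = 1 + 12/f (L(f) = 12/f + 1 = 1 + 12/f)
-337886/p(-678) + L(570)/D = -337886/((½)/(-678)) + ((12 + 570)/570)/33357 = -337886/((½)*(-1/678)) + ((1/570)*582)*(1/33357) = -337886/(-1/1356) + (97/95)*(1/33357) = -337886*(-1356) + 97/3168915 = 458173416 + 97/3168915 = 1451912610563737/3168915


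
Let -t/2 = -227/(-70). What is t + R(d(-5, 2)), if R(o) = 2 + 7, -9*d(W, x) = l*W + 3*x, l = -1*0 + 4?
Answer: 88/35 ≈ 2.5143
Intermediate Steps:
l = 4 (l = 0 + 4 = 4)
d(W, x) = -4*W/9 - x/3 (d(W, x) = -(4*W + 3*x)/9 = -(3*x + 4*W)/9 = -4*W/9 - x/3)
R(o) = 9
t = -227/35 (t = -(-454)/(-70) = -(-454)*(-1)/70 = -2*227/70 = -227/35 ≈ -6.4857)
t + R(d(-5, 2)) = -227/35 + 9 = 88/35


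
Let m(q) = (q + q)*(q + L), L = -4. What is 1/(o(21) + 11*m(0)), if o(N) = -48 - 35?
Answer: -1/83 ≈ -0.012048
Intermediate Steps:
m(q) = 2*q*(-4 + q) (m(q) = (q + q)*(q - 4) = (2*q)*(-4 + q) = 2*q*(-4 + q))
o(N) = -83
1/(o(21) + 11*m(0)) = 1/(-83 + 11*(2*0*(-4 + 0))) = 1/(-83 + 11*(2*0*(-4))) = 1/(-83 + 11*0) = 1/(-83 + 0) = 1/(-83) = -1/83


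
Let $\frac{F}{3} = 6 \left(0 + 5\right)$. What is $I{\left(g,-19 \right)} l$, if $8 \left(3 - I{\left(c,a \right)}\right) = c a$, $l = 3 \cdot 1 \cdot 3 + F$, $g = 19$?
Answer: $\frac{38115}{8} \approx 4764.4$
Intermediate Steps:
$F = 90$ ($F = 3 \cdot 6 \left(0 + 5\right) = 3 \cdot 6 \cdot 5 = 3 \cdot 30 = 90$)
$l = 99$ ($l = 3 \cdot 1 \cdot 3 + 90 = 3 \cdot 3 + 90 = 9 + 90 = 99$)
$I{\left(c,a \right)} = 3 - \frac{a c}{8}$ ($I{\left(c,a \right)} = 3 - \frac{c a}{8} = 3 - \frac{a c}{8}$)
$I{\left(g,-19 \right)} l = \left(3 - \left(- \frac{19}{8}\right) 19\right) 99 = \left(3 + \frac{361}{8}\right) 99 = \frac{385}{8} \cdot 99 = \frac{38115}{8}$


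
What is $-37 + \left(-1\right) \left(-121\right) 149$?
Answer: $17992$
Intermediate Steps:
$-37 + \left(-1\right) \left(-121\right) 149 = -37 + 121 \cdot 149 = -37 + 18029 = 17992$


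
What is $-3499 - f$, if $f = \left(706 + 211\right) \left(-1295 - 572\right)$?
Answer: $1708540$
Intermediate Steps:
$f = -1712039$ ($f = 917 \left(-1867\right) = -1712039$)
$-3499 - f = -3499 - -1712039 = -3499 + 1712039 = 1708540$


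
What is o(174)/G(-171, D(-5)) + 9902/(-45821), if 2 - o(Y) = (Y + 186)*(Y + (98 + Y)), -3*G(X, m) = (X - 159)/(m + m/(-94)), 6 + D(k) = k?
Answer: 342092503547/21535870 ≈ 15885.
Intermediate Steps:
D(k) = -6 + k
G(X, m) = -94*(-159 + X)/(279*m) (G(X, m) = -(X - 159)/(3*(m + m/(-94))) = -(-159 + X)/(3*(m + m*(-1/94))) = -(-159 + X)/(3*(m - m/94)) = -(-159 + X)/(3*(93*m/94)) = -(-159 + X)*94/(93*m)/3 = -94*(-159 + X)/(279*m))
o(Y) = 2 - (98 + 2*Y)*(186 + Y) (o(Y) = 2 - (Y + 186)*(Y + (98 + Y)) = 2 - (186 + Y)*(98 + 2*Y) = 2 - (98 + 2*Y)*(186 + Y))
o(174)/G(-171, D(-5)) + 9902/(-45821) = (-18226 - 470*174 - 2*174²)/((94*(159 - 1*(-171))/(279*(-6 - 5)))) + 9902/(-45821) = (-18226 - 81780 - 2*30276)/(((94/279)*(159 + 171)/(-11))) + 9902*(-1/45821) = (-18226 - 81780 - 60552)/(((94/279)*(-1/11)*330)) - 9902/45821 = -160558/(-940/93) - 9902/45821 = -160558*(-93/940) - 9902/45821 = 7465947/470 - 9902/45821 = 342092503547/21535870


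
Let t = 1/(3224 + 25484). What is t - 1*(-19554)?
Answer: 561356233/28708 ≈ 19554.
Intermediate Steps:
t = 1/28708 ≈ 3.4834e-5
t - 1*(-19554) = 1/28708 - 1*(-19554) = 1/28708 + 19554 = 561356233/28708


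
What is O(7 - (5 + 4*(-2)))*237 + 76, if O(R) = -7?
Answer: -1583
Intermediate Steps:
O(7 - (5 + 4*(-2)))*237 + 76 = -7*237 + 76 = -1659 + 76 = -1583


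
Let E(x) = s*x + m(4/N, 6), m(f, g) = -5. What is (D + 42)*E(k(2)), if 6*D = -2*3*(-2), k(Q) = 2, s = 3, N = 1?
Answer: 44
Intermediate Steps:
E(x) = -5 + 3*x (E(x) = 3*x - 5 = -5 + 3*x)
D = 2 (D = (-2*3*(-2))/6 = (-6*(-2))/6 = (⅙)*12 = 2)
(D + 42)*E(k(2)) = (2 + 42)*(-5 + 3*2) = 44*(-5 + 6) = 44*1 = 44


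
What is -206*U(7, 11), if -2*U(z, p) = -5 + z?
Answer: 206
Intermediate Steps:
U(z, p) = 5/2 - z/2 (U(z, p) = -(-5 + z)/2 = 5/2 - z/2)
-206*U(7, 11) = -206*(5/2 - ½*7) = -206*(5/2 - 7/2) = -206*(-1) = 206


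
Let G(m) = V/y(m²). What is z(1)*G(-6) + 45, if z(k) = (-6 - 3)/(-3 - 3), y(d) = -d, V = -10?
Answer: 545/12 ≈ 45.417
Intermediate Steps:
G(m) = 10/m² (G(m) = -10*(-1/m²) = -(-10)/m² = 10/m²)
z(k) = 3/2 (z(k) = -9/(-6) = -9*(-⅙) = 3/2)
z(1)*G(-6) + 45 = 3*(10/(-6)²)/2 + 45 = 3*(10*(1/36))/2 + 45 = (3/2)*(5/18) + 45 = 5/12 + 45 = 545/12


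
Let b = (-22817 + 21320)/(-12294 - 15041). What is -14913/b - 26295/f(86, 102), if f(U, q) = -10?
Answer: -269140329/998 ≈ -2.6968e+5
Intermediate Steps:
b = 1497/27335 (b = -1497/(-27335) = -1497*(-1/27335) = 1497/27335 ≈ 0.054765)
-14913/b - 26295/f(86, 102) = -14913/1497/27335 - 26295/(-10) = -14913*27335/1497 - 26295*(-⅒) = -135882285/499 + 5259/2 = -269140329/998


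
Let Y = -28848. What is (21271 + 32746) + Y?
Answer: 25169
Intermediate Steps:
(21271 + 32746) + Y = (21271 + 32746) - 28848 = 54017 - 28848 = 25169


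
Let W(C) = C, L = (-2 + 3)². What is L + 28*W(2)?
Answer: 57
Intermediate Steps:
L = 1 (L = 1² = 1)
L + 28*W(2) = 1 + 28*2 = 1 + 56 = 57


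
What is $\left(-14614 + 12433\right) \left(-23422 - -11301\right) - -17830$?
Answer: $26453731$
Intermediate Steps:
$\left(-14614 + 12433\right) \left(-23422 - -11301\right) - -17830 = - 2181 \left(-23422 + \left(-939 + 12240\right)\right) + 17830 = - 2181 \left(-23422 + 11301\right) + 17830 = \left(-2181\right) \left(-12121\right) + 17830 = 26435901 + 17830 = 26453731$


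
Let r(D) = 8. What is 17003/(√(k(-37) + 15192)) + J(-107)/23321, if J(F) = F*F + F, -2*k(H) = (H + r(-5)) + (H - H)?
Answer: 11342/23321 + 17003*√60826/30413 ≈ 138.37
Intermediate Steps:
k(H) = -4 - H/2 (k(H) = -((H + 8) + (H - H))/2 = -((8 + H) + 0)/2 = -(8 + H)/2 = -4 - H/2)
J(F) = F + F² (J(F) = F² + F = F + F²)
17003/(√(k(-37) + 15192)) + J(-107)/23321 = 17003/(√((-4 - ½*(-37)) + 15192)) - 107*(1 - 107)/23321 = 17003/(√((-4 + 37/2) + 15192)) - 107*(-106)*(1/23321) = 17003/(√(29/2 + 15192)) + 11342*(1/23321) = 17003/(√(30413/2)) + 11342/23321 = 17003/((√60826/2)) + 11342/23321 = 17003*(√60826/30413) + 11342/23321 = 17003*√60826/30413 + 11342/23321 = 11342/23321 + 17003*√60826/30413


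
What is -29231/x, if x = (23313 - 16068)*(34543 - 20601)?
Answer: -29231/101009790 ≈ -0.00028939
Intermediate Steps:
x = 101009790 (x = 7245*13942 = 101009790)
-29231/x = -29231/101009790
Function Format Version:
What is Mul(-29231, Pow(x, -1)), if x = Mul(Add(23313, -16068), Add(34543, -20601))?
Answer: Rational(-29231, 101009790) ≈ -0.00028939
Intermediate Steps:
x = 101009790 (x = Mul(7245, 13942) = 101009790)
Mul(-29231, Pow(x, -1)) = Mul(-29231, Pow(101009790, -1)) = Mul(-29231, Rational(1, 101009790)) = Rational(-29231, 101009790)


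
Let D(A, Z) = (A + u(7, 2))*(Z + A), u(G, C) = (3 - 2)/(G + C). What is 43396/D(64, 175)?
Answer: 390564/137903 ≈ 2.8322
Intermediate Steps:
u(G, C) = 1/(C + G)
D(A, Z) = (⅑ + A)*(A + Z) (D(A, Z) = (A + 1/(2 + 7))*(Z + A) = (A + 1/9)*(A + Z) = (A + ⅑)*(A + Z) = (⅑ + A)*(A + Z))
43396/D(64, 175) = 43396/(64² + (⅑)*64 + (⅑)*175 + 64*175) = 43396/(4096 + 64/9 + 175/9 + 11200) = 43396/(137903/9) = 43396*(9/137903) = 390564/137903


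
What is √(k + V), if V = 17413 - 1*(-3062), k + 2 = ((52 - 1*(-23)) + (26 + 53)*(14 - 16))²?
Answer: √27362 ≈ 165.41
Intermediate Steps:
k = 6887 (k = -2 + ((52 - 1*(-23)) + (26 + 53)*(14 - 16))² = -2 + ((52 + 23) + 79*(-2))² = -2 + (75 - 158)² = -2 + (-83)² = -2 + 6889 = 6887)
V = 20475 (V = 17413 + 3062 = 20475)
√(k + V) = √(6887 + 20475) = √27362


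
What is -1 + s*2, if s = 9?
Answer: 17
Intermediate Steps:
-1 + s*2 = -1 + 9*2 = -1 + 18 = 17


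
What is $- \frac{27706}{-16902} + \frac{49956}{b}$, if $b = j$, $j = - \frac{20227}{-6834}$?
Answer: $\frac{2885445722735}{170938377} \approx 16880.0$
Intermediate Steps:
$j = \frac{20227}{6834}$ ($j = \left(-20227\right) \left(- \frac{1}{6834}\right) = \frac{20227}{6834} \approx 2.9598$)
$b = \frac{20227}{6834} \approx 2.9598$
$- \frac{27706}{-16902} + \frac{49956}{b} = - \frac{27706}{-16902} + \frac{49956}{\frac{20227}{6834}} = \left(-27706\right) \left(- \frac{1}{16902}\right) + 49956 \cdot \frac{6834}{20227} = \frac{13853}{8451} + \frac{341399304}{20227} = \frac{2885445722735}{170938377}$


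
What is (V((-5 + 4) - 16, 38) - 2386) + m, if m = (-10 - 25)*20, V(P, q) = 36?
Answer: -3050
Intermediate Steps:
m = -700 (m = -35*20 = -700)
(V((-5 + 4) - 16, 38) - 2386) + m = (36 - 2386) - 700 = -2350 - 700 = -3050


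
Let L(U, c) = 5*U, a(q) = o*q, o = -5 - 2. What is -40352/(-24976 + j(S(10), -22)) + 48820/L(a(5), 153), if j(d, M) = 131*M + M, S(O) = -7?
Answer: -1354040/4879 ≈ -277.52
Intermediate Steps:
o = -7
a(q) = -7*q
j(d, M) = 132*M
-40352/(-24976 + j(S(10), -22)) + 48820/L(a(5), 153) = -40352/(-24976 + 132*(-22)) + 48820/((5*(-7*5))) = -40352/(-24976 - 2904) + 48820/((5*(-35))) = -40352/(-27880) + 48820/(-175) = -40352*(-1/27880) + 48820*(-1/175) = 5044/3485 - 9764/35 = -1354040/4879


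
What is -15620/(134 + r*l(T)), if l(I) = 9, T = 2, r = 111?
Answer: -1420/103 ≈ -13.786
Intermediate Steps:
-15620/(134 + r*l(T)) = -15620/(134 + 111*9) = -15620/(134 + 999) = -15620/1133 = -15620*1/1133 = -1420/103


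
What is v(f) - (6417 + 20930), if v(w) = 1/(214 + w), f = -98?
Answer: -3172251/116 ≈ -27347.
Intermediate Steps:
v(f) - (6417 + 20930) = 1/(214 - 98) - (6417 + 20930) = 1/116 - 1*27347 = 1/116 - 27347 = -3172251/116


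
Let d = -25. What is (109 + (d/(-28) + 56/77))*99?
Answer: 306639/28 ≈ 10951.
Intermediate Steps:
(109 + (d/(-28) + 56/77))*99 = (109 + (-25/(-28) + 56/77))*99 = (109 + (-25*(-1/28) + 56*(1/77)))*99 = (109 + (25/28 + 8/11))*99 = (109 + 499/308)*99 = (34071/308)*99 = 306639/28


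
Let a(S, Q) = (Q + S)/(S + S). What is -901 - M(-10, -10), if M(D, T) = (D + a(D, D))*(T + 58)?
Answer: -469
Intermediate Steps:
a(S, Q) = (Q + S)/(2*S) (a(S, Q) = (Q + S)/((2*S)) = (Q + S)*(1/(2*S)) = (Q + S)/(2*S))
M(D, T) = (1 + D)*(58 + T) (M(D, T) = (D + (D + D)/(2*D))*(T + 58) = (D + (2*D)/(2*D))*(58 + T) = (D + 1)*(58 + T) = (1 + D)*(58 + T))
-901 - M(-10, -10) = -901 - (58 - 10 + 58*(-10) - 10*(-10)) = -901 - (58 - 10 - 580 + 100) = -901 - 1*(-432) = -901 + 432 = -469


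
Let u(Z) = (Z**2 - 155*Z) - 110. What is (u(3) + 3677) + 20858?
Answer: 23969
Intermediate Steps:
u(Z) = -110 + Z**2 - 155*Z
(u(3) + 3677) + 20858 = ((-110 + 3**2 - 155*3) + 3677) + 20858 = ((-110 + 9 - 465) + 3677) + 20858 = (-566 + 3677) + 20858 = 3111 + 20858 = 23969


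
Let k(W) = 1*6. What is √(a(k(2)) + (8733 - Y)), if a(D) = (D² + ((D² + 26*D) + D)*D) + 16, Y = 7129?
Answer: 6*√79 ≈ 53.329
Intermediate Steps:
k(W) = 6
a(D) = 16 + D² + D*(D² + 27*D) (a(D) = (D² + (D² + 27*D)*D) + 16 = (D² + D*(D² + 27*D)) + 16 = 16 + D² + D*(D² + 27*D))
√(a(k(2)) + (8733 - Y)) = √((16 + 6³ + 28*6²) + (8733 - 1*7129)) = √((16 + 216 + 28*36) + (8733 - 7129)) = √((16 + 216 + 1008) + 1604) = √(1240 + 1604) = √2844 = 6*√79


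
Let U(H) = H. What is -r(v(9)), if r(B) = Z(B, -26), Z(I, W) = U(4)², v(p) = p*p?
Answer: -16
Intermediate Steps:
v(p) = p²
Z(I, W) = 16 (Z(I, W) = 4² = 16)
r(B) = 16
-r(v(9)) = -1*16 = -16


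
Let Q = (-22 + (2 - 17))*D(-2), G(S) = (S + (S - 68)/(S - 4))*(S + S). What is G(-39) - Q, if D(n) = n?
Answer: 119278/43 ≈ 2773.9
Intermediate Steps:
G(S) = 2*S*(S + (-68 + S)/(-4 + S)) (G(S) = (S + (-68 + S)/(-4 + S))*(2*S) = 2*S*(S + (-68 + S)/(-4 + S)))
Q = 74 (Q = (-22 + (2 - 17))*(-2) = (-22 - 15)*(-2) = -37*(-2) = 74)
G(-39) - Q = 2*(-39)*(-68 + (-39)² - 3*(-39))/(-4 - 39) - 1*74 = 2*(-39)*(-68 + 1521 + 117)/(-43) - 74 = 2*(-39)*(-1/43)*1570 - 74 = 122460/43 - 74 = 119278/43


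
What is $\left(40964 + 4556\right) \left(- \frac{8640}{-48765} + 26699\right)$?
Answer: $\frac{3951091618000}{3251} \approx 1.2153 \cdot 10^{9}$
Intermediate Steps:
$\left(40964 + 4556\right) \left(- \frac{8640}{-48765} + 26699\right) = 45520 \left(\left(-8640\right) \left(- \frac{1}{48765}\right) + 26699\right) = 45520 \left(\frac{576}{3251} + 26699\right) = 45520 \cdot \frac{86799025}{3251} = \frac{3951091618000}{3251}$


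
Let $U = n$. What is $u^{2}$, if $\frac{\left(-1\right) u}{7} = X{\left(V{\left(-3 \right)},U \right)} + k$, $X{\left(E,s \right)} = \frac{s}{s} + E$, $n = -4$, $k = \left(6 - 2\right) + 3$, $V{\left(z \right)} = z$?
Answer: $1225$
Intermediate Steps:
$k = 7$ ($k = 4 + 3 = 7$)
$U = -4$
$X{\left(E,s \right)} = 1 + E$
$u = -35$ ($u = - 7 \left(\left(1 - 3\right) + 7\right) = - 7 \left(-2 + 7\right) = \left(-7\right) 5 = -35$)
$u^{2} = \left(-35\right)^{2} = 1225$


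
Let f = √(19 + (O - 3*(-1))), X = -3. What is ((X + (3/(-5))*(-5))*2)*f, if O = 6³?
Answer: 0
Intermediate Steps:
O = 216
f = √238 (f = √(19 + (216 - 3*(-1))) = √(19 + (216 + 3)) = √(19 + 219) = √238 ≈ 15.427)
((X + (3/(-5))*(-5))*2)*f = ((-3 + (3/(-5))*(-5))*2)*√238 = ((-3 + (3*(-⅕))*(-5))*2)*√238 = ((-3 - ⅗*(-5))*2)*√238 = ((-3 + 3)*2)*√238 = (0*2)*√238 = 0*√238 = 0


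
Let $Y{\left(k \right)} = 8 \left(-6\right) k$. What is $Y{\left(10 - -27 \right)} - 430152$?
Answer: $-431928$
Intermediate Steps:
$Y{\left(k \right)} = - 48 k$
$Y{\left(10 - -27 \right)} - 430152 = - 48 \left(10 - -27\right) - 430152 = - 48 \left(10 + 27\right) - 430152 = \left(-48\right) 37 - 430152 = -1776 - 430152 = -431928$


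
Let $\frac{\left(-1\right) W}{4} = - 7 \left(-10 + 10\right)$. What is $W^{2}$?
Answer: $0$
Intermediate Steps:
$W = 0$ ($W = - 4 \left(- 7 \left(-10 + 10\right)\right) = - 4 \left(\left(-7\right) 0\right) = \left(-4\right) 0 = 0$)
$W^{2} = 0^{2} = 0$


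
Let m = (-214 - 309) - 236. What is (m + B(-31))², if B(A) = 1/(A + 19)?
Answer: 82973881/144 ≈ 5.7621e+5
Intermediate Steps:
B(A) = 1/(19 + A)
m = -759 (m = -523 - 236 = -759)
(m + B(-31))² = (-759 + 1/(19 - 31))² = (-759 + 1/(-12))² = (-759 - 1/12)² = (-9109/12)² = 82973881/144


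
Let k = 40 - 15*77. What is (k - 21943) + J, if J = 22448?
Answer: -610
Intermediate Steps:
k = -1115 (k = 40 - 1155 = -1115)
(k - 21943) + J = (-1115 - 21943) + 22448 = -23058 + 22448 = -610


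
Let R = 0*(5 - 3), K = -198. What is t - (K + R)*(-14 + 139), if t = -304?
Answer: 24446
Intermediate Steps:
R = 0 (R = 0*2 = 0)
t - (K + R)*(-14 + 139) = -304 - (-198 + 0)*(-14 + 139) = -304 - (-198)*125 = -304 - 1*(-24750) = -304 + 24750 = 24446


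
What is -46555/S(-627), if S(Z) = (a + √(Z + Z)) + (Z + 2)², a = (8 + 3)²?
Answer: -1819118003/15268243777 + 9311*I*√1254/30536487554 ≈ -0.11914 + 1.0798e-5*I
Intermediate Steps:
a = 121 (a = 11² = 121)
S(Z) = 121 + (2 + Z)² + √2*√Z (S(Z) = (121 + √(Z + Z)) + (Z + 2)² = (121 + √(2*Z)) + (2 + Z)² = (121 + √2*√Z) + (2 + Z)² = 121 + (2 + Z)² + √2*√Z)
-46555/S(-627) = -46555/(121 + (2 - 627)² + √2*√(-627)) = -46555/(121 + (-625)² + √2*(I*√627)) = -46555/(121 + 390625 + I*√1254) = -46555/(390746 + I*√1254)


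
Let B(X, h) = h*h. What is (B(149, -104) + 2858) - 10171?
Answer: 3503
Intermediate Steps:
B(X, h) = h²
(B(149, -104) + 2858) - 10171 = ((-104)² + 2858) - 10171 = (10816 + 2858) - 10171 = 13674 - 10171 = 3503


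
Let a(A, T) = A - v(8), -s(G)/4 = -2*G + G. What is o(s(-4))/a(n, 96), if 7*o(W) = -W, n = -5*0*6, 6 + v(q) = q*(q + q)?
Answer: -8/427 ≈ -0.018735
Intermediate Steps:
s(G) = 4*G (s(G) = -4*(-2*G + G) = -(-4)*G = 4*G)
v(q) = -6 + 2*q**2 (v(q) = -6 + q*(q + q) = -6 + q*(2*q) = -6 + 2*q**2)
n = 0 (n = 0*6 = 0)
a(A, T) = -122 + A (a(A, T) = A - (-6 + 2*8**2) = A - (-6 + 2*64) = A - (-6 + 128) = A - 1*122 = A - 122 = -122 + A)
o(W) = -W/7 (o(W) = (-W)/7 = -W/7)
o(s(-4))/a(n, 96) = (-4*(-4)/7)/(-122 + 0) = -1/7*(-16)/(-122) = (16/7)*(-1/122) = -8/427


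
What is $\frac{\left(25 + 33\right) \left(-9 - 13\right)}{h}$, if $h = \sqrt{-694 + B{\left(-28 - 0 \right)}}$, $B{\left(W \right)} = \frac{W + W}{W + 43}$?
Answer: $\frac{638 i \sqrt{156990}}{5233} \approx 48.307 i$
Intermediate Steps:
$B{\left(W \right)} = \frac{2 W}{43 + W}$
$h = \frac{i \sqrt{156990}}{15}$ ($h = \sqrt{-694 + \frac{2 \left(-28 - 0\right)}{43 - 28}} = \sqrt{-694 + \frac{2 \left(-28 + 0\right)}{43 + \left(-28 + 0\right)}} = \sqrt{-694 + 2 \left(-28\right) \frac{1}{43 - 28}} = \sqrt{-694 + 2 \left(-28\right) \frac{1}{15}} = \sqrt{-694 - \frac{56}{15}} = \sqrt{- \frac{10466}{15}} = \frac{i \sqrt{156990}}{15} \approx 26.415 i$)
$\frac{\left(25 + 33\right) \left(-9 - 13\right)}{h} = \frac{\left(25 + 33\right) \left(-9 - 13\right)}{\frac{1}{15} i \sqrt{156990}} = 58 \left(-22\right) \left(- \frac{i \sqrt{156990}}{10466}\right) = - 1276 \left(- \frac{i \sqrt{156990}}{10466}\right) = \frac{638 i \sqrt{156990}}{5233}$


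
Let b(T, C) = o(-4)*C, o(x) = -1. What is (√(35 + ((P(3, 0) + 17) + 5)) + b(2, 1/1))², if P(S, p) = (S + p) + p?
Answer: 61 - 4*√15 ≈ 45.508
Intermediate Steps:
P(S, p) = S + 2*p
b(T, C) = -C
(√(35 + ((P(3, 0) + 17) + 5)) + b(2, 1/1))² = (√(35 + (((3 + 2*0) + 17) + 5)) - 1/1)² = (√(35 + (((3 + 0) + 17) + 5)) - 1*1)² = (√(35 + ((3 + 17) + 5)) - 1)² = (√(35 + (20 + 5)) - 1)² = (√(35 + 25) - 1)² = (√60 - 1)² = (2*√15 - 1)² = (-1 + 2*√15)²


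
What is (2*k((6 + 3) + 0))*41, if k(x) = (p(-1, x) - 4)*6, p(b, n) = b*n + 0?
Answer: -6396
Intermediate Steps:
p(b, n) = b*n
k(x) = -24 - 6*x (k(x) = (-x - 4)*6 = (-4 - x)*6 = -24 - 6*x)
(2*k((6 + 3) + 0))*41 = (2*(-24 - 6*((6 + 3) + 0)))*41 = (2*(-24 - 6*(9 + 0)))*41 = (2*(-24 - 6*9))*41 = (2*(-24 - 54))*41 = (2*(-78))*41 = -156*41 = -6396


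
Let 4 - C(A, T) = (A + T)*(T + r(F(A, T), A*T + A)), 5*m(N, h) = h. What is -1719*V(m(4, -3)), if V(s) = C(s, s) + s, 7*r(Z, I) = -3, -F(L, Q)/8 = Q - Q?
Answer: -651501/175 ≈ -3722.9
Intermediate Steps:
F(L, Q) = 0 (F(L, Q) = -8*(Q - Q) = -8*0 = 0)
r(Z, I) = -3/7 (r(Z, I) = (⅐)*(-3) = -3/7)
m(N, h) = h/5
C(A, T) = 4 - (-3/7 + T)*(A + T) (C(A, T) = 4 - (A + T)*(T - 3/7) = 4 - (A + T)*(-3/7 + T) = 4 - (-3/7 + T)*(A + T))
V(s) = 4 - 2*s² + 13*s/7 (V(s) = (4 - s² + 3*s/7 + 3*s/7 - s*s) + s = (4 - s² + 3*s/7 + 3*s/7 - s²) + s = (4 - 2*s² + 6*s/7) + s = 4 - 2*s² + 13*s/7)
-1719*V(m(4, -3)) = -1719*(4 - 2*((⅕)*(-3))² + 13*((⅕)*(-3))/7) = -1719*(4 - 2*(-⅗)² + (13/7)*(-⅗)) = -1719*(4 - 2*9/25 - 39/35) = -1719*(4 - 18/25 - 39/35) = -1719*379/175 = -651501/175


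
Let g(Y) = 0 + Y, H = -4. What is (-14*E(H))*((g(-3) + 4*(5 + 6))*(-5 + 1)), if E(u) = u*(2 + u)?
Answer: 18368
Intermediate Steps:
g(Y) = Y
(-14*E(H))*((g(-3) + 4*(5 + 6))*(-5 + 1)) = (-(-56)*(2 - 4))*((-3 + 4*(5 + 6))*(-5 + 1)) = (-(-56)*(-2))*((-3 + 4*11)*(-4)) = (-14*8)*((-3 + 44)*(-4)) = -4592*(-4) = -112*(-164) = 18368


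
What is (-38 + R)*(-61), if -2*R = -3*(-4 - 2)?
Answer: 2867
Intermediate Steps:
R = -9 (R = -(-3)*(-4 - 2)/2 = -(-3)*(-6)/2 = -1/2*18 = -9)
(-38 + R)*(-61) = (-38 - 9)*(-61) = -47*(-61) = 2867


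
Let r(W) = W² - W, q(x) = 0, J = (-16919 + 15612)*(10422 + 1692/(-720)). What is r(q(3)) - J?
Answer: 272369651/20 ≈ 1.3618e+7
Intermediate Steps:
J = -272369651/20 (J = -1307*(10422 + 1692*(-1/720)) = -1307*(10422 - 47/20) = -1307*208393/20 = -272369651/20 ≈ -1.3618e+7)
r(q(3)) - J = 0*(-1 + 0) - 1*(-272369651/20) = 0*(-1) + 272369651/20 = 0 + 272369651/20 = 272369651/20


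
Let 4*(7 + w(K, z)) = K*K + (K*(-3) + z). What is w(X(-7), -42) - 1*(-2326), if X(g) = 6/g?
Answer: 113157/49 ≈ 2309.3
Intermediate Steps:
w(K, z) = -7 - 3*K/4 + z/4 + K²/4 (w(K, z) = -7 + (K*K + (K*(-3) + z))/4 = -7 + (K² + (-3*K + z))/4 = -7 + (K² + (z - 3*K))/4 = -7 + (z + K² - 3*K)/4 = -7 + (-3*K/4 + z/4 + K²/4) = -7 - 3*K/4 + z/4 + K²/4)
w(X(-7), -42) - 1*(-2326) = (-7 - 9/(2*(-7)) + (¼)*(-42) + (6/(-7))²/4) - 1*(-2326) = (-7 - 9*(-1)/(2*7) - 21/2 + (6*(-⅐))²/4) + 2326 = (-7 - ¾*(-6/7) - 21/2 + (-6/7)²/4) + 2326 = (-7 + 9/14 - 21/2 + (¼)*(36/49)) + 2326 = (-7 + 9/14 - 21/2 + 9/49) + 2326 = -817/49 + 2326 = 113157/49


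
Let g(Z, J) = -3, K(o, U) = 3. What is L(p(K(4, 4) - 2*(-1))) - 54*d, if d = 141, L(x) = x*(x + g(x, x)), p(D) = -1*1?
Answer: -7610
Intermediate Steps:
p(D) = -1
L(x) = x*(-3 + x) (L(x) = x*(x - 3) = x*(-3 + x))
L(p(K(4, 4) - 2*(-1))) - 54*d = -(-3 - 1) - 54*141 = -1*(-4) - 7614 = 4 - 7614 = -7610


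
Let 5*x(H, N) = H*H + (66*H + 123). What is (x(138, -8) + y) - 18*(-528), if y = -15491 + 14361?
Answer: 14029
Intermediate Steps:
y = -1130
x(H, N) = 123/5 + H**2/5 + 66*H/5 (x(H, N) = (H*H + (66*H + 123))/5 = (H**2 + (123 + 66*H))/5 = (123 + H**2 + 66*H)/5 = 123/5 + H**2/5 + 66*H/5)
(x(138, -8) + y) - 18*(-528) = ((123/5 + (1/5)*138**2 + (66/5)*138) - 1130) - 18*(-528) = ((123/5 + (1/5)*19044 + 9108/5) - 1130) + 9504 = ((123/5 + 19044/5 + 9108/5) - 1130) + 9504 = (5655 - 1130) + 9504 = 4525 + 9504 = 14029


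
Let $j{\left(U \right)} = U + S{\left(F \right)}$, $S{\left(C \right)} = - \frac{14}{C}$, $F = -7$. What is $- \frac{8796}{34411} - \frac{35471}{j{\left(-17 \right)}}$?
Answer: $\frac{1220460641}{516165} \approx 2364.5$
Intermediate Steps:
$j{\left(U \right)} = 2 + U$ ($j{\left(U \right)} = U - \frac{14}{-7} = U - -2 = U + 2 = 2 + U$)
$- \frac{8796}{34411} - \frac{35471}{j{\left(-17 \right)}} = - \frac{8796}{34411} - \frac{35471}{2 - 17} = \left(-8796\right) \frac{1}{34411} - \frac{35471}{-15} = - \frac{8796}{34411} - - \frac{35471}{15} = - \frac{8796}{34411} + \frac{35471}{15} = \frac{1220460641}{516165}$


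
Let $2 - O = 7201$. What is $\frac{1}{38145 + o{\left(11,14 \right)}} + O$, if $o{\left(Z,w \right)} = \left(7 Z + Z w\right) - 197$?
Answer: $- \frac{274850620}{38179} \approx -7199.0$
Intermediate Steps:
$o{\left(Z,w \right)} = -197 + 7 Z + Z w$
$O = -7199$ ($O = 2 - 7201 = -7199$)
$\frac{1}{38145 + o{\left(11,14 \right)}} + O = \frac{1}{38145 + \left(-197 + 7 \cdot 11 + 11 \cdot 14\right)} - 7199 = \frac{1}{38145 + \left(-197 + 77 + 154\right)} - 7199 = \frac{1}{38145 + 34} - 7199 = \frac{1}{38179} - 7199 = - \frac{274850620}{38179}$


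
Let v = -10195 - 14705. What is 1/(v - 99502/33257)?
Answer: -33257/828198802 ≈ -4.0156e-5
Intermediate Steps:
v = -24900
1/(v - 99502/33257) = 1/(-24900 - 99502/33257) = 1/(-828198802/33257) = -33257/828198802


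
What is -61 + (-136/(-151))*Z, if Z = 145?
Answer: 10509/151 ≈ 69.596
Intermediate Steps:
-61 + (-136/(-151))*Z = -61 - 136/(-151)*145 = -61 - 136*(-1/151)*145 = -61 + (136/151)*145 = -61 + 19720/151 = 10509/151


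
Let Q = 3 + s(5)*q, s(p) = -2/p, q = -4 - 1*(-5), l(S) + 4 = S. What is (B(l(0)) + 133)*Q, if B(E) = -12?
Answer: 1573/5 ≈ 314.60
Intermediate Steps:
l(S) = -4 + S
q = 1 (q = -4 + 5 = 1)
Q = 13/5 (Q = 3 - 2/5*1 = 3 - 2*⅕*1 = 3 - ⅖*1 = 3 - ⅖ = 13/5 ≈ 2.6000)
(B(l(0)) + 133)*Q = (-12 + 133)*(13/5) = 121*(13/5) = 1573/5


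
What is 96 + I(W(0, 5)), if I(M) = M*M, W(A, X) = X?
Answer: 121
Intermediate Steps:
I(M) = M**2
96 + I(W(0, 5)) = 96 + 5**2 = 96 + 25 = 121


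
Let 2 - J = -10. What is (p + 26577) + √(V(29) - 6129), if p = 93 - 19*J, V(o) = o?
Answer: 26442 + 10*I*√61 ≈ 26442.0 + 78.103*I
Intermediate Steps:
J = 12 (J = 2 - 1*(-10) = 2 + 10 = 12)
p = -135 (p = 93 - 19*12 = 93 - 228 = -135)
(p + 26577) + √(V(29) - 6129) = (-135 + 26577) + √(29 - 6129) = 26442 + √(-6100) = 26442 + 10*I*√61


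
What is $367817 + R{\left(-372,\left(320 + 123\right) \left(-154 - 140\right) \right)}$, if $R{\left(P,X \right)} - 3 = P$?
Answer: $367448$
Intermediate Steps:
$R{\left(P,X \right)} = 3 + P$
$367817 + R{\left(-372,\left(320 + 123\right) \left(-154 - 140\right) \right)} = 367817 + \left(3 - 372\right) = 367817 - 369 = 367448$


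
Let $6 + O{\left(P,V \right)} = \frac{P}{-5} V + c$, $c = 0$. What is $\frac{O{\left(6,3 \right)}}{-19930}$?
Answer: $\frac{24}{49825} \approx 0.00048169$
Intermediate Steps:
$O{\left(P,V \right)} = -6 - \frac{P V}{5}$ ($O{\left(P,V \right)} = -6 + \left(\frac{P}{-5} V + 0\right) = -6 + \left(P \left(- \frac{1}{5}\right) V + 0\right) = -6 + \left(- \frac{P}{5} V + 0\right) = -6 + \left(- \frac{P V}{5} + 0\right) = -6 - \frac{P V}{5}$)
$\frac{O{\left(6,3 \right)}}{-19930} = \frac{-6 - \frac{6}{5} \cdot 3}{-19930} = - \frac{-6 - \frac{18}{5}}{19930} = \left(- \frac{1}{19930}\right) \left(- \frac{48}{5}\right) = \frac{24}{49825}$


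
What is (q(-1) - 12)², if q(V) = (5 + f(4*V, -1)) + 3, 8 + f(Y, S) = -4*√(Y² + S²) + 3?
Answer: 353 + 72*√17 ≈ 649.86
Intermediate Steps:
f(Y, S) = -5 - 4*√(S² + Y²) (f(Y, S) = -8 + (-4*√(Y² + S²) + 3) = -8 + (-4*√(S² + Y²) + 3) = -8 + (3 - 4*√(S² + Y²)) = -5 - 4*√(S² + Y²))
q(V) = 3 - 4*√(1 + 16*V²) (q(V) = (5 + (-5 - 4*√((-1)² + (4*V)²))) + 3 = (5 + (-5 - 4*√(1 + 16*V²))) + 3 = -4*√(1 + 16*V²) + 3 = 3 - 4*√(1 + 16*V²))
(q(-1) - 12)² = ((3 - 4*√(1 + 16*(-1)²)) - 12)² = ((3 - 4*√(1 + 16*1)) - 12)² = ((3 - 4*√(1 + 16)) - 12)² = ((3 - 4*√17) - 12)² = (-9 - 4*√17)²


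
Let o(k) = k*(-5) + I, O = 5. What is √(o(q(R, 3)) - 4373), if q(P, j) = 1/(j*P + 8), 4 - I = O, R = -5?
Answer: 11*I*√1771/7 ≈ 66.131*I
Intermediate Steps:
I = -1 (I = 4 - 1*5 = 4 - 5 = -1)
q(P, j) = 1/(8 + P*j) (q(P, j) = 1/(P*j + 8) = 1/(8 + P*j))
o(k) = -1 - 5*k (o(k) = k*(-5) - 1 = -5*k - 1 = -1 - 5*k)
√(o(q(R, 3)) - 4373) = √((-1 - 5/(8 - 5*3)) - 4373) = √((-1 - 5/(8 - 15)) - 4373) = √((-1 - 5/(-7)) - 4373) = √((-1 - 5*(-⅐)) - 4373) = √((-1 + 5/7) - 4373) = √(-2/7 - 4373) = √(-30613/7) = 11*I*√1771/7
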